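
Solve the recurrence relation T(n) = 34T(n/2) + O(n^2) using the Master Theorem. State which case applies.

Master Theorem for T(n) = 34T(n/2) + O(n^2):

a = 34, b = 2, c = 2
log_b(a) = log_2(34) = 5.0875

Case 1: c = 2 < log_2(34) = 5.0875
T(n) = O(n^(log_2 34))

For T(n) = 34T(n/2) + O(n^2): log_2(34) = 5.0875. This is Case 1 of the Master Theorem (c < log_b(a), work dominated by leaves), giving O(n^(log_2 34)).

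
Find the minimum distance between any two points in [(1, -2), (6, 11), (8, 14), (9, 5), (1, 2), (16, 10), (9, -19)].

Computing all pairwise distances among 7 points:

d((1, -2), (6, 11)) = 13.9284
d((1, -2), (8, 14)) = 17.4642
d((1, -2), (9, 5)) = 10.6301
d((1, -2), (1, 2)) = 4.0
d((1, -2), (16, 10)) = 19.2094
d((1, -2), (9, -19)) = 18.7883
d((6, 11), (8, 14)) = 3.6056 <-- minimum
d((6, 11), (9, 5)) = 6.7082
d((6, 11), (1, 2)) = 10.2956
d((6, 11), (16, 10)) = 10.0499
d((6, 11), (9, -19)) = 30.1496
d((8, 14), (9, 5)) = 9.0554
d((8, 14), (1, 2)) = 13.8924
d((8, 14), (16, 10)) = 8.9443
d((8, 14), (9, -19)) = 33.0151
d((9, 5), (1, 2)) = 8.544
d((9, 5), (16, 10)) = 8.6023
d((9, 5), (9, -19)) = 24.0
d((1, 2), (16, 10)) = 17.0
d((1, 2), (9, -19)) = 22.4722
d((16, 10), (9, -19)) = 29.8329

Closest pair: (6, 11) and (8, 14) with distance 3.6056

The closest pair is (6, 11) and (8, 14) with Euclidean distance 3.6056. For 7 points, brute-force pairwise comparison is shown above. For large n, the divide-and-conquer algorithm (sort by x, recurse on halves, check the dividing strip) achieves O(n log n).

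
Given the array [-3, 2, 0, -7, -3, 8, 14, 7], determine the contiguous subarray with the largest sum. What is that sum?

Using Kadane's algorithm on [-3, 2, 0, -7, -3, 8, 14, 7]:

Scanning through the array:
Position 1 (value 2): max_ending_here = 2, max_so_far = 2
Position 2 (value 0): max_ending_here = 2, max_so_far = 2
Position 3 (value -7): max_ending_here = -5, max_so_far = 2
Position 4 (value -3): max_ending_here = -3, max_so_far = 2
Position 5 (value 8): max_ending_here = 8, max_so_far = 8
Position 6 (value 14): max_ending_here = 22, max_so_far = 22
Position 7 (value 7): max_ending_here = 29, max_so_far = 29

Maximum subarray: [8, 14, 7]
Maximum sum: 29

The maximum subarray is [8, 14, 7] with sum 29. This subarray runs from index 5 to index 7.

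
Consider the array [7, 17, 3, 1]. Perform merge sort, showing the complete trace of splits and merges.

Merge sort trace:

Split: [7, 17, 3, 1] -> [7, 17] and [3, 1]
  Split: [7, 17] -> [7] and [17]
  Merge: [7] + [17] -> [7, 17]
  Split: [3, 1] -> [3] and [1]
  Merge: [3] + [1] -> [1, 3]
Merge: [7, 17] + [1, 3] -> [1, 3, 7, 17]

Final sorted array: [1, 3, 7, 17]

The merge sort proceeds by recursively splitting the array and merging sorted halves.
After all merges, the sorted array is [1, 3, 7, 17].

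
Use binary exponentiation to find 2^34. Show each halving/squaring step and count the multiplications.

Computing 2^34 by squaring (build up from 2^1; each line after the first costs one multiplication):

2^1 = 2
2^2 = (2^1)^2 = 2^2 = 4
2^4 = (2^2)^2 = 4^2 = 16
2^8 = (2^4)^2 = 16^2 = 256
2^16 = (2^8)^2 = 256^2 = 65536
2^17 = 2 * 2^16 = 2 * 65536 = 131072
2^34 = (2^17)^2 = 131072^2 = 17179869184

Result: 17179869184
Multiplications needed: 6 (6 lines after 2^1)

2^34 = 17179869184. Using exponentiation by squaring, this requires 6 multiplications. The key idea: if the exponent is even, square the half-power; if odd, multiply by the base once.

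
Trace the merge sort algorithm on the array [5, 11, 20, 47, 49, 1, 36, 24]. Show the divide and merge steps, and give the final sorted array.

Merge sort trace:

Split: [5, 11, 20, 47, 49, 1, 36, 24] -> [5, 11, 20, 47] and [49, 1, 36, 24]
  Split: [5, 11, 20, 47] -> [5, 11] and [20, 47]
    Split: [5, 11] -> [5] and [11]
    Merge: [5] + [11] -> [5, 11]
    Split: [20, 47] -> [20] and [47]
    Merge: [20] + [47] -> [20, 47]
  Merge: [5, 11] + [20, 47] -> [5, 11, 20, 47]
  Split: [49, 1, 36, 24] -> [49, 1] and [36, 24]
    Split: [49, 1] -> [49] and [1]
    Merge: [49] + [1] -> [1, 49]
    Split: [36, 24] -> [36] and [24]
    Merge: [36] + [24] -> [24, 36]
  Merge: [1, 49] + [24, 36] -> [1, 24, 36, 49]
Merge: [5, 11, 20, 47] + [1, 24, 36, 49] -> [1, 5, 11, 20, 24, 36, 47, 49]

Final sorted array: [1, 5, 11, 20, 24, 36, 47, 49]

The merge sort proceeds by recursively splitting the array and merging sorted halves.
After all merges, the sorted array is [1, 5, 11, 20, 24, 36, 47, 49].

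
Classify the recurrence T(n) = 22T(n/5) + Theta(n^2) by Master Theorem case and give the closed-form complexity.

Master Theorem for T(n) = 22T(n/5) + O(n^2):

a = 22, b = 5, c = 2
log_b(a) = log_5(22) = 1.9206

Case 3: c = 2 > log_5(22) = 1.9206
T(n) = O(n^2) = O(n^2)

For T(n) = 22T(n/5) + O(n^2): log_5(22) = 1.9206. This is Case 3 of the Master Theorem (c > log_b(a), work dominated by root), giving O(n^2).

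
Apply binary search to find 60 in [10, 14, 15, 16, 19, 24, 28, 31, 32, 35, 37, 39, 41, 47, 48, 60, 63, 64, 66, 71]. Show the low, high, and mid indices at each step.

Binary search for 60 in [10, 14, 15, 16, 19, 24, 28, 31, 32, 35, 37, 39, 41, 47, 48, 60, 63, 64, 66, 71]:

lo=0, hi=19, mid=9, arr[mid]=35 -> 35 < 60, search right half
lo=10, hi=19, mid=14, arr[mid]=48 -> 48 < 60, search right half
lo=15, hi=19, mid=17, arr[mid]=64 -> 64 > 60, search left half
lo=15, hi=16, mid=15, arr[mid]=60 -> Found target at index 15!

Binary search finds 60 at index 15 after 4 comparisons. The search repeatedly halves the search space by comparing with the middle element.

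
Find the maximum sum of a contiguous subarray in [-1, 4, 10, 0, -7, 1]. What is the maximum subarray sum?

Using Kadane's algorithm on [-1, 4, 10, 0, -7, 1]:

Scanning through the array:
Position 1 (value 4): max_ending_here = 4, max_so_far = 4
Position 2 (value 10): max_ending_here = 14, max_so_far = 14
Position 3 (value 0): max_ending_here = 14, max_so_far = 14
Position 4 (value -7): max_ending_here = 7, max_so_far = 14
Position 5 (value 1): max_ending_here = 8, max_so_far = 14

Maximum subarray: [4, 10]
Maximum sum: 14

The maximum subarray is [4, 10] with sum 14. This subarray runs from index 1 to index 2.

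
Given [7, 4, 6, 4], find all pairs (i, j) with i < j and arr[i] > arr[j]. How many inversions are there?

Finding inversions in [7, 4, 6, 4]:

(0, 1): arr[0]=7 > arr[1]=4
(0, 2): arr[0]=7 > arr[2]=6
(0, 3): arr[0]=7 > arr[3]=4
(2, 3): arr[2]=6 > arr[3]=4

Total inversions: 4

The array has 4 inversion(s): (0,1), (0,2), (0,3), (2,3). Each pair (i,j) satisfies i < j and arr[i] > arr[j].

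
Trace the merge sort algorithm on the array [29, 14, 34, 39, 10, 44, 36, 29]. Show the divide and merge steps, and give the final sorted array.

Merge sort trace:

Split: [29, 14, 34, 39, 10, 44, 36, 29] -> [29, 14, 34, 39] and [10, 44, 36, 29]
  Split: [29, 14, 34, 39] -> [29, 14] and [34, 39]
    Split: [29, 14] -> [29] and [14]
    Merge: [29] + [14] -> [14, 29]
    Split: [34, 39] -> [34] and [39]
    Merge: [34] + [39] -> [34, 39]
  Merge: [14, 29] + [34, 39] -> [14, 29, 34, 39]
  Split: [10, 44, 36, 29] -> [10, 44] and [36, 29]
    Split: [10, 44] -> [10] and [44]
    Merge: [10] + [44] -> [10, 44]
    Split: [36, 29] -> [36] and [29]
    Merge: [36] + [29] -> [29, 36]
  Merge: [10, 44] + [29, 36] -> [10, 29, 36, 44]
Merge: [14, 29, 34, 39] + [10, 29, 36, 44] -> [10, 14, 29, 29, 34, 36, 39, 44]

Final sorted array: [10, 14, 29, 29, 34, 36, 39, 44]

The merge sort proceeds by recursively splitting the array and merging sorted halves.
After all merges, the sorted array is [10, 14, 29, 29, 34, 36, 39, 44].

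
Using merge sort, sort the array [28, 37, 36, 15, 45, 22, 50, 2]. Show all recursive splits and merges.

Merge sort trace:

Split: [28, 37, 36, 15, 45, 22, 50, 2] -> [28, 37, 36, 15] and [45, 22, 50, 2]
  Split: [28, 37, 36, 15] -> [28, 37] and [36, 15]
    Split: [28, 37] -> [28] and [37]
    Merge: [28] + [37] -> [28, 37]
    Split: [36, 15] -> [36] and [15]
    Merge: [36] + [15] -> [15, 36]
  Merge: [28, 37] + [15, 36] -> [15, 28, 36, 37]
  Split: [45, 22, 50, 2] -> [45, 22] and [50, 2]
    Split: [45, 22] -> [45] and [22]
    Merge: [45] + [22] -> [22, 45]
    Split: [50, 2] -> [50] and [2]
    Merge: [50] + [2] -> [2, 50]
  Merge: [22, 45] + [2, 50] -> [2, 22, 45, 50]
Merge: [15, 28, 36, 37] + [2, 22, 45, 50] -> [2, 15, 22, 28, 36, 37, 45, 50]

Final sorted array: [2, 15, 22, 28, 36, 37, 45, 50]

The merge sort proceeds by recursively splitting the array and merging sorted halves.
After all merges, the sorted array is [2, 15, 22, 28, 36, 37, 45, 50].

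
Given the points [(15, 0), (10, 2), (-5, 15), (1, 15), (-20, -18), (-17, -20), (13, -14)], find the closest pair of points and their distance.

Computing all pairwise distances among 7 points:

d((15, 0), (10, 2)) = 5.3852
d((15, 0), (-5, 15)) = 25.0
d((15, 0), (1, 15)) = 20.5183
d((15, 0), (-20, -18)) = 39.3573
d((15, 0), (-17, -20)) = 37.7359
d((15, 0), (13, -14)) = 14.1421
d((10, 2), (-5, 15)) = 19.8494
d((10, 2), (1, 15)) = 15.8114
d((10, 2), (-20, -18)) = 36.0555
d((10, 2), (-17, -20)) = 34.8281
d((10, 2), (13, -14)) = 16.2788
d((-5, 15), (1, 15)) = 6.0
d((-5, 15), (-20, -18)) = 36.2491
d((-5, 15), (-17, -20)) = 37.0
d((-5, 15), (13, -14)) = 34.1321
d((1, 15), (-20, -18)) = 39.1152
d((1, 15), (-17, -20)) = 39.3573
d((1, 15), (13, -14)) = 31.3847
d((-20, -18), (-17, -20)) = 3.6056 <-- minimum
d((-20, -18), (13, -14)) = 33.2415
d((-17, -20), (13, -14)) = 30.5941

Closest pair: (-20, -18) and (-17, -20) with distance 3.6056

The closest pair is (-20, -18) and (-17, -20) with Euclidean distance 3.6056. For 7 points, brute-force pairwise comparison is shown above. For large n, the divide-and-conquer algorithm (sort by x, recurse on halves, check the dividing strip) achieves O(n log n).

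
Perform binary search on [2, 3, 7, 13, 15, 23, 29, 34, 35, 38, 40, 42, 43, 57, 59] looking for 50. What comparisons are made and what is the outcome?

Binary search for 50 in [2, 3, 7, 13, 15, 23, 29, 34, 35, 38, 40, 42, 43, 57, 59]:

lo=0, hi=14, mid=7, arr[mid]=34 -> 34 < 50, search right half
lo=8, hi=14, mid=11, arr[mid]=42 -> 42 < 50, search right half
lo=12, hi=14, mid=13, arr[mid]=57 -> 57 > 50, search left half
lo=12, hi=12, mid=12, arr[mid]=43 -> 43 < 50, search right half
lo=13 > hi=12, target 50 not found

Binary search determines that 50 is not in the array after 4 comparisons. The search space was exhausted without finding the target.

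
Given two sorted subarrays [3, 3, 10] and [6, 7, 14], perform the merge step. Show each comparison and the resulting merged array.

Merging process:

Compare 3 vs 6: take 3 from left. Merged: [3]
Compare 3 vs 6: take 3 from left. Merged: [3, 3]
Compare 10 vs 6: take 6 from right. Merged: [3, 3, 6]
Compare 10 vs 7: take 7 from right. Merged: [3, 3, 6, 7]
Compare 10 vs 14: take 10 from left. Merged: [3, 3, 6, 7, 10]
Append remaining from right: [14]. Merged: [3, 3, 6, 7, 10, 14]

Final merged array: [3, 3, 6, 7, 10, 14]
Total comparisons: 5

The merged array is [3, 3, 6, 7, 10, 14], requiring 5 comparisons. The merge step runs in O(n) time where n is the total number of elements.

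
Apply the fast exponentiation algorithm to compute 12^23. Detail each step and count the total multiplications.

Computing 12^23 by squaring (build up from 12^1; each line after the first costs one multiplication):

12^1 = 12
12^2 = (12^1)^2 = 12^2 = 144
12^4 = (12^2)^2 = 144^2 = 20736
12^5 = 12 * 12^4 = 12 * 20736 = 248832
12^10 = (12^5)^2 = 248832^2 = 61917364224
12^11 = 12 * 12^10 = 12 * 61917364224 = 743008370688
12^22 = (12^11)^2 = 743008370688^2 = 552061438912436417593344
12^23 = 12 * 12^22 = 12 * 552061438912436417593344 = 6624737266949237011120128

Result: 6624737266949237011120128
Multiplications needed: 7 (7 lines after 12^1)

12^23 = 6624737266949237011120128. Using exponentiation by squaring, this requires 7 multiplications. The key idea: if the exponent is even, square the half-power; if odd, multiply by the base once.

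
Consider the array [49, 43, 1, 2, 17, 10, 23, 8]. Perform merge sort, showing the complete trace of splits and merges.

Merge sort trace:

Split: [49, 43, 1, 2, 17, 10, 23, 8] -> [49, 43, 1, 2] and [17, 10, 23, 8]
  Split: [49, 43, 1, 2] -> [49, 43] and [1, 2]
    Split: [49, 43] -> [49] and [43]
    Merge: [49] + [43] -> [43, 49]
    Split: [1, 2] -> [1] and [2]
    Merge: [1] + [2] -> [1, 2]
  Merge: [43, 49] + [1, 2] -> [1, 2, 43, 49]
  Split: [17, 10, 23, 8] -> [17, 10] and [23, 8]
    Split: [17, 10] -> [17] and [10]
    Merge: [17] + [10] -> [10, 17]
    Split: [23, 8] -> [23] and [8]
    Merge: [23] + [8] -> [8, 23]
  Merge: [10, 17] + [8, 23] -> [8, 10, 17, 23]
Merge: [1, 2, 43, 49] + [8, 10, 17, 23] -> [1, 2, 8, 10, 17, 23, 43, 49]

Final sorted array: [1, 2, 8, 10, 17, 23, 43, 49]

The merge sort proceeds by recursively splitting the array and merging sorted halves.
After all merges, the sorted array is [1, 2, 8, 10, 17, 23, 43, 49].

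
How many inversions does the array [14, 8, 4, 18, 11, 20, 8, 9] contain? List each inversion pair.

Finding inversions in [14, 8, 4, 18, 11, 20, 8, 9]:

(0, 1): arr[0]=14 > arr[1]=8
(0, 2): arr[0]=14 > arr[2]=4
(0, 4): arr[0]=14 > arr[4]=11
(0, 6): arr[0]=14 > arr[6]=8
(0, 7): arr[0]=14 > arr[7]=9
(1, 2): arr[1]=8 > arr[2]=4
(3, 4): arr[3]=18 > arr[4]=11
(3, 6): arr[3]=18 > arr[6]=8
(3, 7): arr[3]=18 > arr[7]=9
(4, 6): arr[4]=11 > arr[6]=8
(4, 7): arr[4]=11 > arr[7]=9
(5, 6): arr[5]=20 > arr[6]=8
(5, 7): arr[5]=20 > arr[7]=9

Total inversions: 13

The array has 13 inversion(s): (0,1), (0,2), (0,4), (0,6), (0,7), (1,2), (3,4), (3,6), (3,7), (4,6), (4,7), (5,6), (5,7). Each pair (i,j) satisfies i < j and arr[i] > arr[j].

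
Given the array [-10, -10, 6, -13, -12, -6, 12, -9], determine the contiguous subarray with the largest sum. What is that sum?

Using Kadane's algorithm on [-10, -10, 6, -13, -12, -6, 12, -9]:

Scanning through the array:
Position 1 (value -10): max_ending_here = -10, max_so_far = -10
Position 2 (value 6): max_ending_here = 6, max_so_far = 6
Position 3 (value -13): max_ending_here = -7, max_so_far = 6
Position 4 (value -12): max_ending_here = -12, max_so_far = 6
Position 5 (value -6): max_ending_here = -6, max_so_far = 6
Position 6 (value 12): max_ending_here = 12, max_so_far = 12
Position 7 (value -9): max_ending_here = 3, max_so_far = 12

Maximum subarray: [12]
Maximum sum: 12

The maximum subarray is [12] with sum 12. This subarray runs from index 6 to index 6.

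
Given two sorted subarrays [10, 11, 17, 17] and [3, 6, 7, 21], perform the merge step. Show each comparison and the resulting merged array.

Merging process:

Compare 10 vs 3: take 3 from right. Merged: [3]
Compare 10 vs 6: take 6 from right. Merged: [3, 6]
Compare 10 vs 7: take 7 from right. Merged: [3, 6, 7]
Compare 10 vs 21: take 10 from left. Merged: [3, 6, 7, 10]
Compare 11 vs 21: take 11 from left. Merged: [3, 6, 7, 10, 11]
Compare 17 vs 21: take 17 from left. Merged: [3, 6, 7, 10, 11, 17]
Compare 17 vs 21: take 17 from left. Merged: [3, 6, 7, 10, 11, 17, 17]
Append remaining from right: [21]. Merged: [3, 6, 7, 10, 11, 17, 17, 21]

Final merged array: [3, 6, 7, 10, 11, 17, 17, 21]
Total comparisons: 7

The merged array is [3, 6, 7, 10, 11, 17, 17, 21], requiring 7 comparisons. The merge step runs in O(n) time where n is the total number of elements.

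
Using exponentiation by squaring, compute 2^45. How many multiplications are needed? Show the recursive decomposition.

Computing 2^45 by squaring (build up from 2^1; each line after the first costs one multiplication):

2^1 = 2
2^2 = (2^1)^2 = 2^2 = 4
2^4 = (2^2)^2 = 4^2 = 16
2^5 = 2 * 2^4 = 2 * 16 = 32
2^10 = (2^5)^2 = 32^2 = 1024
2^11 = 2 * 2^10 = 2 * 1024 = 2048
2^22 = (2^11)^2 = 2048^2 = 4194304
2^44 = (2^22)^2 = 4194304^2 = 17592186044416
2^45 = 2 * 2^44 = 2 * 17592186044416 = 35184372088832

Result: 35184372088832
Multiplications needed: 8 (8 lines after 2^1)

2^45 = 35184372088832. Using exponentiation by squaring, this requires 8 multiplications. The key idea: if the exponent is even, square the half-power; if odd, multiply by the base once.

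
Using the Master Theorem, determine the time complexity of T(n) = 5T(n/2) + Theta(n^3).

Master Theorem for T(n) = 5T(n/2) + O(n^3):

a = 5, b = 2, c = 3
log_b(a) = log_2(5) = 2.3219

Case 3: c = 3 > log_2(5) = 2.3219
T(n) = O(n^3) = O(n^3)

For T(n) = 5T(n/2) + O(n^3): log_2(5) = 2.3219. This is Case 3 of the Master Theorem (c > log_b(a), work dominated by root), giving O(n^3).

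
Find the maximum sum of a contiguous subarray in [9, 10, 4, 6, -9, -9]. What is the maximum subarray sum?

Using Kadane's algorithm on [9, 10, 4, 6, -9, -9]:

Scanning through the array:
Position 1 (value 10): max_ending_here = 19, max_so_far = 19
Position 2 (value 4): max_ending_here = 23, max_so_far = 23
Position 3 (value 6): max_ending_here = 29, max_so_far = 29
Position 4 (value -9): max_ending_here = 20, max_so_far = 29
Position 5 (value -9): max_ending_here = 11, max_so_far = 29

Maximum subarray: [9, 10, 4, 6]
Maximum sum: 29

The maximum subarray is [9, 10, 4, 6] with sum 29. This subarray runs from index 0 to index 3.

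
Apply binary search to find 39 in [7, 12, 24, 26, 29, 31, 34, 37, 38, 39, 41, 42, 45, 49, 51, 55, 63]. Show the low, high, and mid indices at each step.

Binary search for 39 in [7, 12, 24, 26, 29, 31, 34, 37, 38, 39, 41, 42, 45, 49, 51, 55, 63]:

lo=0, hi=16, mid=8, arr[mid]=38 -> 38 < 39, search right half
lo=9, hi=16, mid=12, arr[mid]=45 -> 45 > 39, search left half
lo=9, hi=11, mid=10, arr[mid]=41 -> 41 > 39, search left half
lo=9, hi=9, mid=9, arr[mid]=39 -> Found target at index 9!

Binary search finds 39 at index 9 after 4 comparisons. The search repeatedly halves the search space by comparing with the middle element.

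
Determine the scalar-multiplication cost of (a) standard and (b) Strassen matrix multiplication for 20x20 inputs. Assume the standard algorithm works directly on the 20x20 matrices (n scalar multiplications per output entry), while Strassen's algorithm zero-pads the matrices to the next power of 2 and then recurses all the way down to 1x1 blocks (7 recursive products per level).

Matrix multiplication for 20x20 matrices:

Strassen's algorithm requires power-of-2 dimensions. Pad 20x20 to 32x32 (next power of 2).

Standard algorithm: 20^3 = 8000 multiplications
Strassen's algorithm: 7^(log2(32)) = 7^5 = 16807 multiplications
Difference: 8000 - 16807 = -8807 (Strassen uses MORE here due to padding overhead — for small or just-over-power-of-2 n, padding can outweigh the per-level savings)

Standard: 8000 multiplications (20^3). Strassen: 16807 multiplications (7^5, after padding to 32x32). Strassen reduces 8 recursive multiplications to 7 at each level.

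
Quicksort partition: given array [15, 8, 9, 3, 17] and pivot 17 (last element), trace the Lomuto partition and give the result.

Lomuto partition with pivot = 17:

Initial array: [15, 8, 9, 3, 17]

arr[0]=15 <= 17: swap with position 0, array becomes [15, 8, 9, 3, 17]
arr[1]=8 <= 17: swap with position 1, array becomes [15, 8, 9, 3, 17]
arr[2]=9 <= 17: swap with position 2, array becomes [15, 8, 9, 3, 17]
arr[3]=3 <= 17: swap with position 3, array becomes [15, 8, 9, 3, 17]

Place pivot at position 4: [15, 8, 9, 3, 17]
Pivot position: 4

After partitioning with pivot 17, the array becomes [15, 8, 9, 3, 17]. The pivot is placed at index 4. All elements to the left of the pivot are <= 17, and all elements to the right are > 17.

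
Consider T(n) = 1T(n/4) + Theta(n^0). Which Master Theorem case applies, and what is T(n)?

Master Theorem for T(n) = 1T(n/4) + O(n^0):

a = 1, b = 4, c = 0
log_b(a) = log_4(1) = 0.0000

Case 2: c = 0 = log_4(1) = 0.0000
T(n) = O(n^0 log n) = O(log n)

For T(n) = 1T(n/4) + O(n^0): log_4(1) = 0.0000. This is Case 2 of the Master Theorem (c = log_b(a), equal work at all levels), giving O(log n).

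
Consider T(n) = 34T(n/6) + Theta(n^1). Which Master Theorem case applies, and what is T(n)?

Master Theorem for T(n) = 34T(n/6) + O(n^1):

a = 34, b = 6, c = 1
log_b(a) = log_6(34) = 1.9681

Case 1: c = 1 < log_6(34) = 1.9681
T(n) = O(n^(log_6 34))

For T(n) = 34T(n/6) + O(n^1): log_6(34) = 1.9681. This is Case 1 of the Master Theorem (c < log_b(a), work dominated by leaves), giving O(n^(log_6 34)).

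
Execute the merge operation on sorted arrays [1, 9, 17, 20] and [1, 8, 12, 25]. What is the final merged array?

Merging process:

Compare 1 vs 1: take 1 from left. Merged: [1]
Compare 9 vs 1: take 1 from right. Merged: [1, 1]
Compare 9 vs 8: take 8 from right. Merged: [1, 1, 8]
Compare 9 vs 12: take 9 from left. Merged: [1, 1, 8, 9]
Compare 17 vs 12: take 12 from right. Merged: [1, 1, 8, 9, 12]
Compare 17 vs 25: take 17 from left. Merged: [1, 1, 8, 9, 12, 17]
Compare 20 vs 25: take 20 from left. Merged: [1, 1, 8, 9, 12, 17, 20]
Append remaining from right: [25]. Merged: [1, 1, 8, 9, 12, 17, 20, 25]

Final merged array: [1, 1, 8, 9, 12, 17, 20, 25]
Total comparisons: 7

The merged array is [1, 1, 8, 9, 12, 17, 20, 25], requiring 7 comparisons. The merge step runs in O(n) time where n is the total number of elements.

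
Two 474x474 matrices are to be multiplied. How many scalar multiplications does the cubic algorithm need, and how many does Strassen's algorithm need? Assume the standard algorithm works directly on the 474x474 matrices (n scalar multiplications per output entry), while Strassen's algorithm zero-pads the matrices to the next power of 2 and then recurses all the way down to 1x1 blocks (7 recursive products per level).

Matrix multiplication for 474x474 matrices:

Strassen's algorithm requires power-of-2 dimensions. Pad 474x474 to 512x512 (next power of 2).

Standard algorithm: 474^3 = 106496424 multiplications
Strassen's algorithm: 7^(log2(512)) = 7^9 = 40353607 multiplications
Savings: 106496424 - 40353607 = 66142817 multiplications

Standard: 106496424 multiplications (474^3). Strassen: 40353607 multiplications (7^9, after padding to 512x512). Strassen reduces 8 recursive multiplications to 7 at each level.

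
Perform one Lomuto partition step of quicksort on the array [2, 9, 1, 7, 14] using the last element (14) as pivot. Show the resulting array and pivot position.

Lomuto partition with pivot = 14:

Initial array: [2, 9, 1, 7, 14]

arr[0]=2 <= 14: swap with position 0, array becomes [2, 9, 1, 7, 14]
arr[1]=9 <= 14: swap with position 1, array becomes [2, 9, 1, 7, 14]
arr[2]=1 <= 14: swap with position 2, array becomes [2, 9, 1, 7, 14]
arr[3]=7 <= 14: swap with position 3, array becomes [2, 9, 1, 7, 14]

Place pivot at position 4: [2, 9, 1, 7, 14]
Pivot position: 4

After partitioning with pivot 14, the array becomes [2, 9, 1, 7, 14]. The pivot is placed at index 4. All elements to the left of the pivot are <= 14, and all elements to the right are > 14.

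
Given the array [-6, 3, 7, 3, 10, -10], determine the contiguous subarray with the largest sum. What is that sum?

Using Kadane's algorithm on [-6, 3, 7, 3, 10, -10]:

Scanning through the array:
Position 1 (value 3): max_ending_here = 3, max_so_far = 3
Position 2 (value 7): max_ending_here = 10, max_so_far = 10
Position 3 (value 3): max_ending_here = 13, max_so_far = 13
Position 4 (value 10): max_ending_here = 23, max_so_far = 23
Position 5 (value -10): max_ending_here = 13, max_so_far = 23

Maximum subarray: [3, 7, 3, 10]
Maximum sum: 23

The maximum subarray is [3, 7, 3, 10] with sum 23. This subarray runs from index 1 to index 4.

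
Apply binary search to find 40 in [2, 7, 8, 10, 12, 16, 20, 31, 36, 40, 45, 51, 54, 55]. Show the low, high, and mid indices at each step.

Binary search for 40 in [2, 7, 8, 10, 12, 16, 20, 31, 36, 40, 45, 51, 54, 55]:

lo=0, hi=13, mid=6, arr[mid]=20 -> 20 < 40, search right half
lo=7, hi=13, mid=10, arr[mid]=45 -> 45 > 40, search left half
lo=7, hi=9, mid=8, arr[mid]=36 -> 36 < 40, search right half
lo=9, hi=9, mid=9, arr[mid]=40 -> Found target at index 9!

Binary search finds 40 at index 9 after 4 comparisons. The search repeatedly halves the search space by comparing with the middle element.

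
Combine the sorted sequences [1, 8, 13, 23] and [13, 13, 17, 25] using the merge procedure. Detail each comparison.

Merging process:

Compare 1 vs 13: take 1 from left. Merged: [1]
Compare 8 vs 13: take 8 from left. Merged: [1, 8]
Compare 13 vs 13: take 13 from left. Merged: [1, 8, 13]
Compare 23 vs 13: take 13 from right. Merged: [1, 8, 13, 13]
Compare 23 vs 13: take 13 from right. Merged: [1, 8, 13, 13, 13]
Compare 23 vs 17: take 17 from right. Merged: [1, 8, 13, 13, 13, 17]
Compare 23 vs 25: take 23 from left. Merged: [1, 8, 13, 13, 13, 17, 23]
Append remaining from right: [25]. Merged: [1, 8, 13, 13, 13, 17, 23, 25]

Final merged array: [1, 8, 13, 13, 13, 17, 23, 25]
Total comparisons: 7

The merged array is [1, 8, 13, 13, 13, 17, 23, 25], requiring 7 comparisons. The merge step runs in O(n) time where n is the total number of elements.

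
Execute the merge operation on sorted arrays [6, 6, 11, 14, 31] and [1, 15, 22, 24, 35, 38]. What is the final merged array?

Merging process:

Compare 6 vs 1: take 1 from right. Merged: [1]
Compare 6 vs 15: take 6 from left. Merged: [1, 6]
Compare 6 vs 15: take 6 from left. Merged: [1, 6, 6]
Compare 11 vs 15: take 11 from left. Merged: [1, 6, 6, 11]
Compare 14 vs 15: take 14 from left. Merged: [1, 6, 6, 11, 14]
Compare 31 vs 15: take 15 from right. Merged: [1, 6, 6, 11, 14, 15]
Compare 31 vs 22: take 22 from right. Merged: [1, 6, 6, 11, 14, 15, 22]
Compare 31 vs 24: take 24 from right. Merged: [1, 6, 6, 11, 14, 15, 22, 24]
Compare 31 vs 35: take 31 from left. Merged: [1, 6, 6, 11, 14, 15, 22, 24, 31]
Append remaining from right: [35, 38]. Merged: [1, 6, 6, 11, 14, 15, 22, 24, 31, 35, 38]

Final merged array: [1, 6, 6, 11, 14, 15, 22, 24, 31, 35, 38]
Total comparisons: 9

The merged array is [1, 6, 6, 11, 14, 15, 22, 24, 31, 35, 38], requiring 9 comparisons. The merge step runs in O(n) time where n is the total number of elements.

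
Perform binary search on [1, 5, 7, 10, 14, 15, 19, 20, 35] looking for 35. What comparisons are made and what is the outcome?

Binary search for 35 in [1, 5, 7, 10, 14, 15, 19, 20, 35]:

lo=0, hi=8, mid=4, arr[mid]=14 -> 14 < 35, search right half
lo=5, hi=8, mid=6, arr[mid]=19 -> 19 < 35, search right half
lo=7, hi=8, mid=7, arr[mid]=20 -> 20 < 35, search right half
lo=8, hi=8, mid=8, arr[mid]=35 -> Found target at index 8!

Binary search finds 35 at index 8 after 4 comparisons. The search repeatedly halves the search space by comparing with the middle element.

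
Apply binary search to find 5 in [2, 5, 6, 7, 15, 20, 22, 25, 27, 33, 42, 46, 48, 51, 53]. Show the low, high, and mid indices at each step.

Binary search for 5 in [2, 5, 6, 7, 15, 20, 22, 25, 27, 33, 42, 46, 48, 51, 53]:

lo=0, hi=14, mid=7, arr[mid]=25 -> 25 > 5, search left half
lo=0, hi=6, mid=3, arr[mid]=7 -> 7 > 5, search left half
lo=0, hi=2, mid=1, arr[mid]=5 -> Found target at index 1!

Binary search finds 5 at index 1 after 3 comparisons. The search repeatedly halves the search space by comparing with the middle element.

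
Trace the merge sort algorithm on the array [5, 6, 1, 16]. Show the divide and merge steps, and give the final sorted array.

Merge sort trace:

Split: [5, 6, 1, 16] -> [5, 6] and [1, 16]
  Split: [5, 6] -> [5] and [6]
  Merge: [5] + [6] -> [5, 6]
  Split: [1, 16] -> [1] and [16]
  Merge: [1] + [16] -> [1, 16]
Merge: [5, 6] + [1, 16] -> [1, 5, 6, 16]

Final sorted array: [1, 5, 6, 16]

The merge sort proceeds by recursively splitting the array and merging sorted halves.
After all merges, the sorted array is [1, 5, 6, 16].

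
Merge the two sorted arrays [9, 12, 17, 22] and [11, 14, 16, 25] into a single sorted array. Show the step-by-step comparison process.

Merging process:

Compare 9 vs 11: take 9 from left. Merged: [9]
Compare 12 vs 11: take 11 from right. Merged: [9, 11]
Compare 12 vs 14: take 12 from left. Merged: [9, 11, 12]
Compare 17 vs 14: take 14 from right. Merged: [9, 11, 12, 14]
Compare 17 vs 16: take 16 from right. Merged: [9, 11, 12, 14, 16]
Compare 17 vs 25: take 17 from left. Merged: [9, 11, 12, 14, 16, 17]
Compare 22 vs 25: take 22 from left. Merged: [9, 11, 12, 14, 16, 17, 22]
Append remaining from right: [25]. Merged: [9, 11, 12, 14, 16, 17, 22, 25]

Final merged array: [9, 11, 12, 14, 16, 17, 22, 25]
Total comparisons: 7

The merged array is [9, 11, 12, 14, 16, 17, 22, 25], requiring 7 comparisons. The merge step runs in O(n) time where n is the total number of elements.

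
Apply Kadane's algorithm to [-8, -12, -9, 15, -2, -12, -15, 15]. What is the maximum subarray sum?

Using Kadane's algorithm on [-8, -12, -9, 15, -2, -12, -15, 15]:

Scanning through the array:
Position 1 (value -12): max_ending_here = -12, max_so_far = -8
Position 2 (value -9): max_ending_here = -9, max_so_far = -8
Position 3 (value 15): max_ending_here = 15, max_so_far = 15
Position 4 (value -2): max_ending_here = 13, max_so_far = 15
Position 5 (value -12): max_ending_here = 1, max_so_far = 15
Position 6 (value -15): max_ending_here = -14, max_so_far = 15
Position 7 (value 15): max_ending_here = 15, max_so_far = 15

Maximum subarray: [15]
Maximum sum: 15

The maximum subarray is [15] with sum 15. This subarray runs from index 3 to index 3.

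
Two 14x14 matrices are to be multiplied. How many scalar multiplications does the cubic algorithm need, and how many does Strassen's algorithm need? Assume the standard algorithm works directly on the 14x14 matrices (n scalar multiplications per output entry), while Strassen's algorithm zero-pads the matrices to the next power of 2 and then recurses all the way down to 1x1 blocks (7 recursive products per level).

Matrix multiplication for 14x14 matrices:

Strassen's algorithm requires power-of-2 dimensions. Pad 14x14 to 16x16 (next power of 2).

Standard algorithm: 14^3 = 2744 multiplications
Strassen's algorithm: 7^(log2(16)) = 7^4 = 2401 multiplications
Savings: 2744 - 2401 = 343 multiplications

Standard: 2744 multiplications (14^3). Strassen: 2401 multiplications (7^4, after padding to 16x16). Strassen reduces 8 recursive multiplications to 7 at each level.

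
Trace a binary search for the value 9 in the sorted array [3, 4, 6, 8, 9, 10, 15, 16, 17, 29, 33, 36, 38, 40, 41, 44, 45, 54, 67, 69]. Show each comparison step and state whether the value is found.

Binary search for 9 in [3, 4, 6, 8, 9, 10, 15, 16, 17, 29, 33, 36, 38, 40, 41, 44, 45, 54, 67, 69]:

lo=0, hi=19, mid=9, arr[mid]=29 -> 29 > 9, search left half
lo=0, hi=8, mid=4, arr[mid]=9 -> Found target at index 4!

Binary search finds 9 at index 4 after 2 comparisons. The search repeatedly halves the search space by comparing with the middle element.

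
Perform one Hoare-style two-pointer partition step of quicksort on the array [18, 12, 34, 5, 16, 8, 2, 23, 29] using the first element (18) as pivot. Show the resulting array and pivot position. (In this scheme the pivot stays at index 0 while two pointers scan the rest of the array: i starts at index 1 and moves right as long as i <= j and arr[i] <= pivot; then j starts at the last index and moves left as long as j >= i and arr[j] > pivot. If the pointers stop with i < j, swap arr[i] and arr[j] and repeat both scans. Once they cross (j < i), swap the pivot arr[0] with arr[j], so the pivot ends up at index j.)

Hoare-style two-pointer partition with pivot = 18:

Initial array: [18, 12, 34, 5, 16, 8, 2, 23, 29]

Pointers start at i = 1, j = 8.
i stops at index 2 (arr[2]=34 > 18), j stops at index 6 (arr[6]=2 <= 18): swap arr[2] and arr[6], array becomes [18, 12, 2, 5, 16, 8, 34, 23, 29]
i ends at 6, j ends at 5: the pointers have crossed (j < i), so scanning stops.

Swap pivot arr[0] with arr[5] to place pivot at position 5: [8, 12, 2, 5, 16, 18, 34, 23, 29]
Pivot position: 5

After partitioning with pivot 18, the array becomes [8, 12, 2, 5, 16, 18, 34, 23, 29]. The pivot is placed at index 5. All elements to the left of the pivot are <= 18, and all elements to the right are > 18.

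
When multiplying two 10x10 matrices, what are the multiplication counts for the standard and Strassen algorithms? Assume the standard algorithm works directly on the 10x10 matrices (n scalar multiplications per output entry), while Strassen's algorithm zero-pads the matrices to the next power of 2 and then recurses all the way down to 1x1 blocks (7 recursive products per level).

Matrix multiplication for 10x10 matrices:

Strassen's algorithm requires power-of-2 dimensions. Pad 10x10 to 16x16 (next power of 2).

Standard algorithm: 10^3 = 1000 multiplications
Strassen's algorithm: 7^(log2(16)) = 7^4 = 2401 multiplications
Difference: 1000 - 2401 = -1401 (Strassen uses MORE here due to padding overhead — for small or just-over-power-of-2 n, padding can outweigh the per-level savings)

Standard: 1000 multiplications (10^3). Strassen: 2401 multiplications (7^4, after padding to 16x16). Strassen reduces 8 recursive multiplications to 7 at each level.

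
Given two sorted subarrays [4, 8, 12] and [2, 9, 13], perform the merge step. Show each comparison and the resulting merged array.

Merging process:

Compare 4 vs 2: take 2 from right. Merged: [2]
Compare 4 vs 9: take 4 from left. Merged: [2, 4]
Compare 8 vs 9: take 8 from left. Merged: [2, 4, 8]
Compare 12 vs 9: take 9 from right. Merged: [2, 4, 8, 9]
Compare 12 vs 13: take 12 from left. Merged: [2, 4, 8, 9, 12]
Append remaining from right: [13]. Merged: [2, 4, 8, 9, 12, 13]

Final merged array: [2, 4, 8, 9, 12, 13]
Total comparisons: 5

The merged array is [2, 4, 8, 9, 12, 13], requiring 5 comparisons. The merge step runs in O(n) time where n is the total number of elements.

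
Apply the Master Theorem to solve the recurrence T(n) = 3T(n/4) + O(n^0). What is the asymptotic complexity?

Master Theorem for T(n) = 3T(n/4) + O(n^0):

a = 3, b = 4, c = 0
log_b(a) = log_4(3) = 0.7925

Case 1: c = 0 < log_4(3) = 0.7925
T(n) = O(n^(log_4 3))

For T(n) = 3T(n/4) + O(n^0): log_4(3) = 0.7925. This is Case 1 of the Master Theorem (c < log_b(a), work dominated by leaves), giving O(n^(log_4 3)).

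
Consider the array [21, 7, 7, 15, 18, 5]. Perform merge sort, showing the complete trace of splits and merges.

Merge sort trace:

Split: [21, 7, 7, 15, 18, 5] -> [21, 7, 7] and [15, 18, 5]
  Split: [21, 7, 7] -> [21] and [7, 7]
    Split: [7, 7] -> [7] and [7]
    Merge: [7] + [7] -> [7, 7]
  Merge: [21] + [7, 7] -> [7, 7, 21]
  Split: [15, 18, 5] -> [15] and [18, 5]
    Split: [18, 5] -> [18] and [5]
    Merge: [18] + [5] -> [5, 18]
  Merge: [15] + [5, 18] -> [5, 15, 18]
Merge: [7, 7, 21] + [5, 15, 18] -> [5, 7, 7, 15, 18, 21]

Final sorted array: [5, 7, 7, 15, 18, 21]

The merge sort proceeds by recursively splitting the array and merging sorted halves.
After all merges, the sorted array is [5, 7, 7, 15, 18, 21].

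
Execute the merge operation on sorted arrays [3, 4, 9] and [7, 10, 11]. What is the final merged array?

Merging process:

Compare 3 vs 7: take 3 from left. Merged: [3]
Compare 4 vs 7: take 4 from left. Merged: [3, 4]
Compare 9 vs 7: take 7 from right. Merged: [3, 4, 7]
Compare 9 vs 10: take 9 from left. Merged: [3, 4, 7, 9]
Append remaining from right: [10, 11]. Merged: [3, 4, 7, 9, 10, 11]

Final merged array: [3, 4, 7, 9, 10, 11]
Total comparisons: 4

The merged array is [3, 4, 7, 9, 10, 11], requiring 4 comparisons. The merge step runs in O(n) time where n is the total number of elements.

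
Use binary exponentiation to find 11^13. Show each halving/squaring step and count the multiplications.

Computing 11^13 by squaring (build up from 11^1; each line after the first costs one multiplication):

11^1 = 11
11^2 = (11^1)^2 = 11^2 = 121
11^3 = 11 * 11^2 = 11 * 121 = 1331
11^6 = (11^3)^2 = 1331^2 = 1771561
11^12 = (11^6)^2 = 1771561^2 = 3138428376721
11^13 = 11 * 11^12 = 11 * 3138428376721 = 34522712143931

Result: 34522712143931
Multiplications needed: 5 (5 lines after 11^1)

11^13 = 34522712143931. Using exponentiation by squaring, this requires 5 multiplications. The key idea: if the exponent is even, square the half-power; if odd, multiply by the base once.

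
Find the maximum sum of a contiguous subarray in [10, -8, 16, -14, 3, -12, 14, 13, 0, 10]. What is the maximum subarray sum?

Using Kadane's algorithm on [10, -8, 16, -14, 3, -12, 14, 13, 0, 10]:

Scanning through the array:
Position 1 (value -8): max_ending_here = 2, max_so_far = 10
Position 2 (value 16): max_ending_here = 18, max_so_far = 18
Position 3 (value -14): max_ending_here = 4, max_so_far = 18
Position 4 (value 3): max_ending_here = 7, max_so_far = 18
Position 5 (value -12): max_ending_here = -5, max_so_far = 18
Position 6 (value 14): max_ending_here = 14, max_so_far = 18
Position 7 (value 13): max_ending_here = 27, max_so_far = 27
Position 8 (value 0): max_ending_here = 27, max_so_far = 27
Position 9 (value 10): max_ending_here = 37, max_so_far = 37

Maximum subarray: [14, 13, 0, 10]
Maximum sum: 37

The maximum subarray is [14, 13, 0, 10] with sum 37. This subarray runs from index 6 to index 9.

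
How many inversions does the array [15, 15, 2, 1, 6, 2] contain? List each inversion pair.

Finding inversions in [15, 15, 2, 1, 6, 2]:

(0, 2): arr[0]=15 > arr[2]=2
(0, 3): arr[0]=15 > arr[3]=1
(0, 4): arr[0]=15 > arr[4]=6
(0, 5): arr[0]=15 > arr[5]=2
(1, 2): arr[1]=15 > arr[2]=2
(1, 3): arr[1]=15 > arr[3]=1
(1, 4): arr[1]=15 > arr[4]=6
(1, 5): arr[1]=15 > arr[5]=2
(2, 3): arr[2]=2 > arr[3]=1
(4, 5): arr[4]=6 > arr[5]=2

Total inversions: 10

The array has 10 inversion(s): (0,2), (0,3), (0,4), (0,5), (1,2), (1,3), (1,4), (1,5), (2,3), (4,5). Each pair (i,j) satisfies i < j and arr[i] > arr[j].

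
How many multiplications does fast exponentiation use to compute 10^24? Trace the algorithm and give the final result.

Computing 10^24 by squaring (build up from 10^1; each line after the first costs one multiplication):

10^1 = 10
10^2 = (10^1)^2 = 10^2 = 100
10^3 = 10 * 10^2 = 10 * 100 = 1000
10^6 = (10^3)^2 = 1000^2 = 1000000
10^12 = (10^6)^2 = 1000000^2 = 1000000000000
10^24 = (10^12)^2 = 1000000000000^2 = 1000000000000000000000000

Result: 1000000000000000000000000
Multiplications needed: 5 (5 lines after 10^1)

10^24 = 1000000000000000000000000. Using exponentiation by squaring, this requires 5 multiplications. The key idea: if the exponent is even, square the half-power; if odd, multiply by the base once.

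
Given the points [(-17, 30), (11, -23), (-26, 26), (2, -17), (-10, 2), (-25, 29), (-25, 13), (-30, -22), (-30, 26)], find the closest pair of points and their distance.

Computing all pairwise distances among 9 points:

d((-17, 30), (11, -23)) = 59.9416
d((-17, 30), (-26, 26)) = 9.8489
d((-17, 30), (2, -17)) = 50.6952
d((-17, 30), (-10, 2)) = 28.8617
d((-17, 30), (-25, 29)) = 8.0623
d((-17, 30), (-25, 13)) = 18.7883
d((-17, 30), (-30, -22)) = 53.6004
d((-17, 30), (-30, 26)) = 13.6015
d((11, -23), (-26, 26)) = 61.4003
d((11, -23), (2, -17)) = 10.8167
d((11, -23), (-10, 2)) = 32.6497
d((11, -23), (-25, 29)) = 63.2456
d((11, -23), (-25, 13)) = 50.9117
d((11, -23), (-30, -22)) = 41.0122
d((11, -23), (-30, 26)) = 63.8905
d((-26, 26), (2, -17)) = 51.3128
d((-26, 26), (-10, 2)) = 28.8444
d((-26, 26), (-25, 29)) = 3.1623 <-- minimum
d((-26, 26), (-25, 13)) = 13.0384
d((-26, 26), (-30, -22)) = 48.1664
d((-26, 26), (-30, 26)) = 4.0
d((2, -17), (-10, 2)) = 22.4722
d((2, -17), (-25, 29)) = 53.3385
d((2, -17), (-25, 13)) = 40.3609
d((2, -17), (-30, -22)) = 32.3883
d((2, -17), (-30, 26)) = 53.6004
d((-10, 2), (-25, 29)) = 30.8869
d((-10, 2), (-25, 13)) = 18.6011
d((-10, 2), (-30, -22)) = 31.241
d((-10, 2), (-30, 26)) = 31.241
d((-25, 29), (-25, 13)) = 16.0
d((-25, 29), (-30, -22)) = 51.2445
d((-25, 29), (-30, 26)) = 5.831
d((-25, 13), (-30, -22)) = 35.3553
d((-25, 13), (-30, 26)) = 13.9284
d((-30, -22), (-30, 26)) = 48.0

Closest pair: (-26, 26) and (-25, 29) with distance 3.1623

The closest pair is (-26, 26) and (-25, 29) with Euclidean distance 3.1623. For 9 points, brute-force pairwise comparison is shown above. For large n, the divide-and-conquer algorithm (sort by x, recurse on halves, check the dividing strip) achieves O(n log n).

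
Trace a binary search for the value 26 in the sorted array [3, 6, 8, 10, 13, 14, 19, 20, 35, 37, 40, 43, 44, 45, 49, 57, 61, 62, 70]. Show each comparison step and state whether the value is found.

Binary search for 26 in [3, 6, 8, 10, 13, 14, 19, 20, 35, 37, 40, 43, 44, 45, 49, 57, 61, 62, 70]:

lo=0, hi=18, mid=9, arr[mid]=37 -> 37 > 26, search left half
lo=0, hi=8, mid=4, arr[mid]=13 -> 13 < 26, search right half
lo=5, hi=8, mid=6, arr[mid]=19 -> 19 < 26, search right half
lo=7, hi=8, mid=7, arr[mid]=20 -> 20 < 26, search right half
lo=8, hi=8, mid=8, arr[mid]=35 -> 35 > 26, search left half
lo=8 > hi=7, target 26 not found

Binary search determines that 26 is not in the array after 5 comparisons. The search space was exhausted without finding the target.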